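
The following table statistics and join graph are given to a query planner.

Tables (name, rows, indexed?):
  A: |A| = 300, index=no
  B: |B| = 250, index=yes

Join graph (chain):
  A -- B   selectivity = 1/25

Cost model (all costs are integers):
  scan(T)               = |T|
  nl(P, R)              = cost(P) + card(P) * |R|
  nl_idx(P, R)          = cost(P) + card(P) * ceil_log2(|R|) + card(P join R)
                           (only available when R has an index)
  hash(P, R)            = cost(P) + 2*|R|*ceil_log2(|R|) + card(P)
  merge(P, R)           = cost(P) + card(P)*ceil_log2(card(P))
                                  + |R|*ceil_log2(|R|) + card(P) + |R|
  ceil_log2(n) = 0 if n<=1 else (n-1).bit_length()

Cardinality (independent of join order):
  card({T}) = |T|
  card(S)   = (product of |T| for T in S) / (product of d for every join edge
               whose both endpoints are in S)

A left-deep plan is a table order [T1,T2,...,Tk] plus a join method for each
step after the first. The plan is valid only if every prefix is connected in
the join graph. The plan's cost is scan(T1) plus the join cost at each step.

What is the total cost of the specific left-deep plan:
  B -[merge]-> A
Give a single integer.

step 1: scan B: cost=250, card=250
step 2: join A via merge
    card(P join A) = 250*300/(25) = 3000
    cost = 250 + 250*8 + 300*9 + 250 + 300 = 5500

5500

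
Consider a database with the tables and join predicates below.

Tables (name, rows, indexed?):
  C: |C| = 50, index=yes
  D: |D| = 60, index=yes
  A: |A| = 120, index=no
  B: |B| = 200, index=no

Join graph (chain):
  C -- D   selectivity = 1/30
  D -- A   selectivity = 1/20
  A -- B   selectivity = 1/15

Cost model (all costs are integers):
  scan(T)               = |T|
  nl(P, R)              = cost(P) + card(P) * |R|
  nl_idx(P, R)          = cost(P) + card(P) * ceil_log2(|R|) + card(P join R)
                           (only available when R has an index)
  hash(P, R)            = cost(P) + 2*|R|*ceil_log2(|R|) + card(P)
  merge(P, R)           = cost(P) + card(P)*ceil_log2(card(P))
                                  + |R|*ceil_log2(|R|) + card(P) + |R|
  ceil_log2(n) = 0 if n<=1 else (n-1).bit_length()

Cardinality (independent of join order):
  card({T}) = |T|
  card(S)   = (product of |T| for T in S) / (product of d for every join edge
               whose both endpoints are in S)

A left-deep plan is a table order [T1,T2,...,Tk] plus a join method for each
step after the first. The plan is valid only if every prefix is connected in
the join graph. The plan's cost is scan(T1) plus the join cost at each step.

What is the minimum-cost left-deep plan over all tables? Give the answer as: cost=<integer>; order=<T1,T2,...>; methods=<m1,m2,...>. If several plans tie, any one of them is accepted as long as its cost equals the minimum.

cost=5720; order=A,D,C,B; methods=hash,hash,hash

Selinger DP (subsets sized 1..n):
  {C}: scan cost=50, card=50
  {D}: scan cost=60, card=60
  {A}: scan cost=120, card=120
  {B}: scan cost=200, card=200
  {CD}: card=100; try (D,nl_idx)→450, (C,nl_idx)→520, (C,hash)→720, (D,hash)→820, (D,merge)→820, (C,merge)→830 …(+2); best=450 via (D,nl_idx)
  {AD}: card=360; try (D,hash)→960, (D,nl_idx)→1200, (A,merge)→1440, (D,merge)→1500, (A,hash)→1800, (A,nl)→7260 …(+1); best=960 via (D,hash)
  {AB}: card=1600; try (A,hash)→2080, (B,merge)→2880, (A,merge)→2960, (B,hash)→3440, (B,nl)→24120, (A,nl)→24200; best=2080 via (A,hash)
  {ACD}: card=600; try (C,hash)→1920, (A,merge)→2210, (A,hash)→2230, (C,nl_idx)→3720, (C,merge)→4910, (A,nl)→12450 …(+1); best=1920 via (C,hash)
  {ABD}: card=4800; try (D,hash)→4400, (B,hash)→4520, (B,merge)→6360, (D,nl_idx)→16480, (D,merge)→21700, (B,nl)→72960 …(+1); best=4400 via (D,hash)
  {ABCD}: card=8000; try (B,hash)→5720, (C,hash)→9800, (B,merge)→10320, (C,nl_idx)→41200, (C,merge)→71950, (B,nl)→121920 …(+1); best=5720 via (B,hash)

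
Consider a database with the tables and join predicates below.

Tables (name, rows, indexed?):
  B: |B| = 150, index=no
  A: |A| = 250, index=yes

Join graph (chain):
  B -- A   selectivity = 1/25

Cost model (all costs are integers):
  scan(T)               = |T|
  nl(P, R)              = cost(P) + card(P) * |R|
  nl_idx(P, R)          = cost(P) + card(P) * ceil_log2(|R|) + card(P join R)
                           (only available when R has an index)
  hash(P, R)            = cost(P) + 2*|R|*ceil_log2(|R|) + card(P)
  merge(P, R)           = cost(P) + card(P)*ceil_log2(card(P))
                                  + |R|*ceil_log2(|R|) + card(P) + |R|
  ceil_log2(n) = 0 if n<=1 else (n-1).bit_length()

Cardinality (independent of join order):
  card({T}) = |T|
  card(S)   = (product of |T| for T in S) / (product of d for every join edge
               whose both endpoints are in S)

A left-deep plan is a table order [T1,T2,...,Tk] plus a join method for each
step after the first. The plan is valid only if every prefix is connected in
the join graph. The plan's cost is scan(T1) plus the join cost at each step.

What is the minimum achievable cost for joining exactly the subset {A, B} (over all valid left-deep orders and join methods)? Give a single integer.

Selinger DP over subsets of {A,B}:
  {B}: scan cost=150, card=150
  {A}: scan cost=250, card=250
  {AB}: card=1500; try (A,nl_idx)→2850, (B,hash)→2900, (A,merge)→3750, (B,merge)→3850, (A,hash)→4300, (A,nl)→37650 …(+1); best=2850 via (A,nl_idx)

2850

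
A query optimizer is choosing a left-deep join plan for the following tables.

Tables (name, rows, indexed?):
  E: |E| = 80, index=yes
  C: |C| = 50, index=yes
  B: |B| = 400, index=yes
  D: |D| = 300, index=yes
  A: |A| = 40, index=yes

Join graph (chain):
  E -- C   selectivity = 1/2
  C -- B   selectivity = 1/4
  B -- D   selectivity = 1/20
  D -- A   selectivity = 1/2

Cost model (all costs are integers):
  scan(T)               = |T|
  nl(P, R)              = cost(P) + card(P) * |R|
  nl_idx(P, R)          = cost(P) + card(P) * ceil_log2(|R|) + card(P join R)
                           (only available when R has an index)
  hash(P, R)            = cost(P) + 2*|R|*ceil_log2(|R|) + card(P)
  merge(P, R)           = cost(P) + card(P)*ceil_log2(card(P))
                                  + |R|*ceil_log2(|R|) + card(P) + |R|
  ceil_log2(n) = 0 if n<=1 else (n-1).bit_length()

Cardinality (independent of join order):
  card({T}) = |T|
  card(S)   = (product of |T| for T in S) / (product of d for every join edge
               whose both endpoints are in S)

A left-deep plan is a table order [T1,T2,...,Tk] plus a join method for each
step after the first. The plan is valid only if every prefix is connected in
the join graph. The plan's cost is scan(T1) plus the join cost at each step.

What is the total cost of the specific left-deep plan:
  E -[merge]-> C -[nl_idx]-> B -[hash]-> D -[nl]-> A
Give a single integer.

step 1: scan E: cost=80, card=80
step 2: join C via merge
    card(P join C) = 80*50/(2) = 2000
    cost = 80 + 80*7 + 50*6 + 80 + 50 = 1070
step 3: join B via nl_idx
    card(P join B) = 2000*400/(4) = 200000
    cost = 1070 + 2000*9 + 200000 = 219070
step 4: join D via hash
    card(P join D) = 200000*300/(20) = 3000000
    cost = 219070 + 2*300*9 + 200000 = 424470
step 5: join A via nl
    card(P join A) = 3000000*40/(2) = 60000000
    cost = 424470 + 3000000*40 = 120424470

120424470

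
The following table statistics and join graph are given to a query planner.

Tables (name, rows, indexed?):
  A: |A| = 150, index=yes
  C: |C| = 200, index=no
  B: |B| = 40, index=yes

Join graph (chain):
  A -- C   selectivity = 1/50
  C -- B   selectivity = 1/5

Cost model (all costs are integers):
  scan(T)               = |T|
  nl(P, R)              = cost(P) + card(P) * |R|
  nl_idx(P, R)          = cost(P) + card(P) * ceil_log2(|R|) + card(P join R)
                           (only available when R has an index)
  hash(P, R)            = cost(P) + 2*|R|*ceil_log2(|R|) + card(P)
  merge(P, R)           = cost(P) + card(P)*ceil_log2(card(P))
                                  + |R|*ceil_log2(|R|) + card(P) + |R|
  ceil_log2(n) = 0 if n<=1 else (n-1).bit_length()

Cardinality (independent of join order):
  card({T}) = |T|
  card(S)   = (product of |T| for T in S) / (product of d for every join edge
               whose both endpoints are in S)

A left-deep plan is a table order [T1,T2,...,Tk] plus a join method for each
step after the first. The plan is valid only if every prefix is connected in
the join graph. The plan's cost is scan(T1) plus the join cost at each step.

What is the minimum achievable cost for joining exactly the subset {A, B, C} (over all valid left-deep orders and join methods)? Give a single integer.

3480

Selinger DP over subsets of {A,B,C}:
  {A}: scan cost=150, card=150
  {C}: scan cost=200, card=200
  {B}: scan cost=40, card=40
  {AC}: card=600; try (A,nl_idx)→2400, (A,hash)→2800, (C,merge)→3300, (A,merge)→3350, (C,hash)→3500, (C,nl)→30150 …(+1); best=2400 via (A,nl_idx)
  {BC}: card=1600; try (B,hash)→880, (C,merge)→2120, (B,merge)→2280, (B,nl_idx)→3000, (C,hash)→3280, (C,nl)→8040 …(+1); best=880 via (B,hash)
  {ABC}: card=4800; try (B,hash)→3480, (A,hash)→4880, (B,merge)→9280, (B,nl_idx)→10800, (A,nl_idx)→18480, (A,merge)→21430 …(+2); best=3480 via (B,hash)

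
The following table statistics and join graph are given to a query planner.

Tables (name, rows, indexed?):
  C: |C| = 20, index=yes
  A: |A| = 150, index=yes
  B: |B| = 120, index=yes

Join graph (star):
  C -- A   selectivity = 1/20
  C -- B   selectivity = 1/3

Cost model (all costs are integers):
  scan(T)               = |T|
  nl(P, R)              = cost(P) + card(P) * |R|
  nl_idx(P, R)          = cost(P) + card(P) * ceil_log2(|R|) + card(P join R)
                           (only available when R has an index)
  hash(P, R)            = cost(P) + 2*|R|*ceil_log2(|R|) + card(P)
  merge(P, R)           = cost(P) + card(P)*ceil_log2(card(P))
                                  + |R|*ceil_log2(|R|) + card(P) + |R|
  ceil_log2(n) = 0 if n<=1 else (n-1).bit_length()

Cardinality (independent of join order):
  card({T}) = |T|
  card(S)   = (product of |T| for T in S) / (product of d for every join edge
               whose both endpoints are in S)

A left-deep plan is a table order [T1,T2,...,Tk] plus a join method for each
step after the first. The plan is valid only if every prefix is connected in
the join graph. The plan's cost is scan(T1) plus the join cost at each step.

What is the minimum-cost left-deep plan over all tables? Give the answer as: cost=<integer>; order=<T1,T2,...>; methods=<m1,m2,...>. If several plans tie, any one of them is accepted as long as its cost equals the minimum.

Selinger DP (subsets sized 1..n):
  {C}: scan cost=20, card=20
  {A}: scan cost=150, card=150
  {B}: scan cost=120, card=120
  {AC}: card=150; try (A,nl_idx)→330, (C,hash)→500, (C,nl_idx)→1050, (A,merge)→1490, (C,merge)→1620, (A,hash)→2440 …(+2); best=330 via (A,nl_idx)
  {BC}: card=800; try (C,hash)→440, (B,nl_idx)→960, (B,merge)→1100, (C,merge)→1200, (C,nl_idx)→1520, (B,hash)→1720 …(+2); best=440 via (C,hash)
  {ABC}: card=6000; try (B,hash)→2160, (B,merge)→2640, (A,hash)→3640, (B,nl_idx)→7380, (A,merge)→10590, (A,nl_idx)→12840 …(+2); best=2160 via (B,hash)

cost=2160; order=C,A,B; methods=nl_idx,hash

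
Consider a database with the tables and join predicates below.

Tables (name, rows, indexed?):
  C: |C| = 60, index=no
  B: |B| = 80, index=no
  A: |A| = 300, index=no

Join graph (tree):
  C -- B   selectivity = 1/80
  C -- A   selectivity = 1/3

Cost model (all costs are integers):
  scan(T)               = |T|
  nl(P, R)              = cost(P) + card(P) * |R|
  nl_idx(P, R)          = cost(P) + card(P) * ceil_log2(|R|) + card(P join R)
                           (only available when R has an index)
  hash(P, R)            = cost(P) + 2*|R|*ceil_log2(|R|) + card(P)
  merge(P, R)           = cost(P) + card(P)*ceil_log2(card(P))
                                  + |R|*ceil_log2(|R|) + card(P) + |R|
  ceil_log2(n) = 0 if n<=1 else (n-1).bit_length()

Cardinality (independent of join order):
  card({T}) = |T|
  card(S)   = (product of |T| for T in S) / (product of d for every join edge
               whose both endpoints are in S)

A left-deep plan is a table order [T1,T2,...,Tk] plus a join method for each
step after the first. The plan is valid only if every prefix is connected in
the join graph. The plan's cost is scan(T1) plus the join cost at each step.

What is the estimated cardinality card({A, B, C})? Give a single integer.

6000

Tables in S: A(300), B(80), C(60)
Edges inside S: C-B(d=80), C-A(d=3)
numerator = 300 * 80 * 60 = 1440000
denominator = 80 * 3 = 240
card(S) = 1440000 / 240 = 6000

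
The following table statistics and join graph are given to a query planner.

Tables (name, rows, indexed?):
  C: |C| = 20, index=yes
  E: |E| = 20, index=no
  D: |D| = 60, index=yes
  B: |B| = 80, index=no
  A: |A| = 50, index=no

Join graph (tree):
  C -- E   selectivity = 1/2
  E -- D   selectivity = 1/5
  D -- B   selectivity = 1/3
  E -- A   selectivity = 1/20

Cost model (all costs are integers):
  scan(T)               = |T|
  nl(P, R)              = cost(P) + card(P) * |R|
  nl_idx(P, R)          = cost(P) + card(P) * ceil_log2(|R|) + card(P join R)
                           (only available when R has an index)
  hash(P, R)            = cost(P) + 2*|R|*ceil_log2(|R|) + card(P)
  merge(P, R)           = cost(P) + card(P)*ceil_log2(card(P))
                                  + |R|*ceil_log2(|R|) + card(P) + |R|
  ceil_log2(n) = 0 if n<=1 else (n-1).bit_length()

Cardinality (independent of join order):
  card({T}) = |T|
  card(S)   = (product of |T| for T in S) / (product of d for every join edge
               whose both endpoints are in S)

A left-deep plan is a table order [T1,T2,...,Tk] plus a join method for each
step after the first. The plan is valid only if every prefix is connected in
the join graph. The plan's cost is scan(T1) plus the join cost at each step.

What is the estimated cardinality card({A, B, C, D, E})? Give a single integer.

Tables in S: A(50), B(80), C(20), D(60), E(20)
Edges inside S: C-E(d=2), E-D(d=5), D-B(d=3), E-A(d=20)
numerator = 50 * 80 * 20 * 60 * 20 = 96000000
denominator = 2 * 5 * 3 * 20 = 600
card(S) = 96000000 / 600 = 160000

160000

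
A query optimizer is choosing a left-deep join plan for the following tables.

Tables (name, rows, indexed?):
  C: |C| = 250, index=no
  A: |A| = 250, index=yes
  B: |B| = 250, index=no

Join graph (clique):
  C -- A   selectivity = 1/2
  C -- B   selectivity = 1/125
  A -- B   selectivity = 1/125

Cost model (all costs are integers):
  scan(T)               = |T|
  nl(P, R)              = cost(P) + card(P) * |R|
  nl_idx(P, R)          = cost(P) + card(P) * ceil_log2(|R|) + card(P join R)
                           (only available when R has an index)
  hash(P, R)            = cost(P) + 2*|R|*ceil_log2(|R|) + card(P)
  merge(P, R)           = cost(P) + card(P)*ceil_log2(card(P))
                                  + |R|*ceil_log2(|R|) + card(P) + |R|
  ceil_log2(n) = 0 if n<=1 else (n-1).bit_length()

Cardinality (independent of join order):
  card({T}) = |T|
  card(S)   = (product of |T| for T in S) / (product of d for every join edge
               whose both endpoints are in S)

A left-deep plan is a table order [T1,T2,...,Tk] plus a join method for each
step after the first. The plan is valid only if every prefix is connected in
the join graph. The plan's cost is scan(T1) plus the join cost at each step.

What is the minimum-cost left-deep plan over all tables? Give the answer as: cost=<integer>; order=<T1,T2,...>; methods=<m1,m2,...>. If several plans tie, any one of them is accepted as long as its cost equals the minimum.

Selinger DP (subsets sized 1..n):
  {C}: scan cost=250, card=250
  {A}: scan cost=250, card=250
  {B}: scan cost=250, card=250
  {AC}: card=31250; try (C,hash)→4500, (A,hash)→4500, (C,merge)→4750, (A,merge)→4750, (A,nl_idx)→33500, (C,nl)→62750 …(+1); best=4500 via (C,hash)
  {BC}: card=500; try (C,hash)→4500, (B,hash)→4500, (C,merge)→4750, (B,merge)→4750, (C,nl)→62750, (B,nl)→62750; best=4500 via (C,hash)
  {AB}: card=500; try (A,nl_idx)→2750, (B,hash)→4500, (A,hash)→4500, (B,merge)→4750, (A,merge)→4750, (B,nl)→62750 …(+1); best=2750 via (A,nl_idx)
  {ABC}: card=500; try (C,hash)→7250, (A,hash)→9000, (A,nl_idx)→9000, (C,merge)→10000, (A,merge)→11750, (B,hash)→39750 …(+4); best=7250 via (C,hash)

cost=7250; order=B,A,C; methods=nl_idx,hash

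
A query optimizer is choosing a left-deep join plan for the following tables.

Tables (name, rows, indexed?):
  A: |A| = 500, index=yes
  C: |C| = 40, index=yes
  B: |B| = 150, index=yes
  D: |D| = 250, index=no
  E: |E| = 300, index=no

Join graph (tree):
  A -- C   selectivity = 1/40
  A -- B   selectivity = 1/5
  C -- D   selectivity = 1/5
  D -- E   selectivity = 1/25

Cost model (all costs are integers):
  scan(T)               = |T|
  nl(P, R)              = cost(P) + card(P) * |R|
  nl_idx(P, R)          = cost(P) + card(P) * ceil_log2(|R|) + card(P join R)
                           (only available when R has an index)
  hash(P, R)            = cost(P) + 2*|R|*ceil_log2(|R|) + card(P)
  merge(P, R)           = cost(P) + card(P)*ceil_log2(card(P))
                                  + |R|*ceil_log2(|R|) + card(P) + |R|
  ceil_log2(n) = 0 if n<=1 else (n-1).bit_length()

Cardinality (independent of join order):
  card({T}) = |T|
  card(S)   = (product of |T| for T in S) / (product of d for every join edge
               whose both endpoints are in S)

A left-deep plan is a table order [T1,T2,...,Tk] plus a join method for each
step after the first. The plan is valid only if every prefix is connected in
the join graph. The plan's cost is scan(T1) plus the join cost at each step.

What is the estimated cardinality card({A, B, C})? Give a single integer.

15000

Tables in S: A(500), B(150), C(40)
Edges inside S: A-C(d=40), A-B(d=5)
numerator = 500 * 150 * 40 = 3000000
denominator = 40 * 5 = 200
card(S) = 3000000 / 200 = 15000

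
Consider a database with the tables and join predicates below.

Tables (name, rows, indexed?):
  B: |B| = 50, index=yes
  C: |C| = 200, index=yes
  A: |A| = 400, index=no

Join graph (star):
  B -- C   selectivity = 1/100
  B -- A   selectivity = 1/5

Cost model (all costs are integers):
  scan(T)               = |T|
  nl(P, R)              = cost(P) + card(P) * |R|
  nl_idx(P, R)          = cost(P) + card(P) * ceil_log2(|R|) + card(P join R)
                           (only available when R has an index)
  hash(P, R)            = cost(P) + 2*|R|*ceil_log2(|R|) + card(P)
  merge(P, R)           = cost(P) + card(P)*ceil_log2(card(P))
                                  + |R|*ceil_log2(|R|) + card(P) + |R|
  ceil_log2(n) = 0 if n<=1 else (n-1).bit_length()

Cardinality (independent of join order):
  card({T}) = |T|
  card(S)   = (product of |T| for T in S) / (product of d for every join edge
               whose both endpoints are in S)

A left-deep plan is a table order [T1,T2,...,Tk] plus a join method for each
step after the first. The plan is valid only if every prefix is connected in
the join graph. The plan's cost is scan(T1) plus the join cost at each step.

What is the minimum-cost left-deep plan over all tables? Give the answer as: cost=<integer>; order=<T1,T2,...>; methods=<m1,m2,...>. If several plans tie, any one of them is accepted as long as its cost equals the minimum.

Selinger DP (subsets sized 1..n):
  {B}: scan cost=50, card=50
  {C}: scan cost=200, card=200
  {A}: scan cost=400, card=400
  {BC}: card=100; try (C,nl_idx)→550, (B,hash)→1000, (B,nl_idx)→1500, (C,merge)→2200, (B,merge)→2350, (C,hash)→3300 …(+2); best=550 via (C,nl_idx)
  {AB}: card=4000; try (B,hash)→1400, (A,merge)→4400, (B,merge)→4750, (B,nl_idx)→6800, (A,hash)→7300, (A,nl)→20050 …(+1); best=1400 via (B,hash)
  {ABC}: card=8000; try (A,merge)→5350, (A,hash)→7850, (C,hash)→8600, (A,nl)→40550, (C,nl_idx)→41400, (C,merge)→55200 …(+1); best=5350 via (A,merge)

cost=5350; order=B,C,A; methods=nl_idx,merge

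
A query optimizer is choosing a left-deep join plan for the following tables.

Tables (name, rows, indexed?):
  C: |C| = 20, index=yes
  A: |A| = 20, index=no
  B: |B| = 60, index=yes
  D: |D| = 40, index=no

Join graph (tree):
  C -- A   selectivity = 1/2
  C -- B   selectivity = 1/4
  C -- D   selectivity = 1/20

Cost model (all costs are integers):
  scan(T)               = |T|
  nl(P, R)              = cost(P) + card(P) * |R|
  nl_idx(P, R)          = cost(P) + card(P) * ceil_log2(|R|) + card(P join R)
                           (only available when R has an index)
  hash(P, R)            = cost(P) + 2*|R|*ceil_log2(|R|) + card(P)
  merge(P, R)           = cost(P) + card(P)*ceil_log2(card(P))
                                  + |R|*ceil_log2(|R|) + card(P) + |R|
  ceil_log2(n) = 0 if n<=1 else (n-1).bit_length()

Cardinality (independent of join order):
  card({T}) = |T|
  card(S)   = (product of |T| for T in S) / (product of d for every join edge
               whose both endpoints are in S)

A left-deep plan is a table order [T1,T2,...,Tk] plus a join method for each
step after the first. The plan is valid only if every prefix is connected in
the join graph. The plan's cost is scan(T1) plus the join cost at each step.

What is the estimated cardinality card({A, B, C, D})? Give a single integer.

Tables in S: A(20), B(60), C(20), D(40)
Edges inside S: C-A(d=2), C-B(d=4), C-D(d=20)
numerator = 20 * 60 * 20 * 40 = 960000
denominator = 2 * 4 * 20 = 160
card(S) = 960000 / 160 = 6000

6000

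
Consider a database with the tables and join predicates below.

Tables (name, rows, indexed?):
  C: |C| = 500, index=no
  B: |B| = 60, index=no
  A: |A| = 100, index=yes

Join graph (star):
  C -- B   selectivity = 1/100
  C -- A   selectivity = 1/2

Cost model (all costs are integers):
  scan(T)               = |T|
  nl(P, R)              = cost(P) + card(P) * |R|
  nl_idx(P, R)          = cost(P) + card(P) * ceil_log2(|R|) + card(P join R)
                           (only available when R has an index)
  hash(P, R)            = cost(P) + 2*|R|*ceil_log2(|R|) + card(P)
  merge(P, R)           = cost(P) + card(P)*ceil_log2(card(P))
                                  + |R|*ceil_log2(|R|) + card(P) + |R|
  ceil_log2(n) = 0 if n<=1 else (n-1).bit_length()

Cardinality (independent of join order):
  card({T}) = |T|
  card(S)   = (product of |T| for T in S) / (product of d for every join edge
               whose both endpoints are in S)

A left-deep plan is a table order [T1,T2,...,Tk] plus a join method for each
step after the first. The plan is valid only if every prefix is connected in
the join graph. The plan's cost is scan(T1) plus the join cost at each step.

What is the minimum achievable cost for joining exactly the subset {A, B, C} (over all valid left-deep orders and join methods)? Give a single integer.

Selinger DP over subsets of {A,B,C}:
  {C}: scan cost=500, card=500
  {B}: scan cost=60, card=60
  {A}: scan cost=100, card=100
  {BC}: card=300; try (B,hash)→1720, (C,merge)→5480, (B,merge)→5920, (C,hash)→9120, (C,nl)→30060, (B,nl)→30500; best=1720 via (B,hash)
  {AC}: card=25000; try (A,hash)→2400, (C,merge)→5900, (A,merge)→6300, (C,hash)→9200, (A,nl_idx)→29000, (C,nl)→50100 …(+1); best=2400 via (A,hash)
  {ABC}: card=15000; try (A,hash)→3420, (A,merge)→5520, (A,nl_idx)→18820, (B,hash)→28120, (A,nl)→31720, (B,merge)→402820 …(+1); best=3420 via (A,hash)

3420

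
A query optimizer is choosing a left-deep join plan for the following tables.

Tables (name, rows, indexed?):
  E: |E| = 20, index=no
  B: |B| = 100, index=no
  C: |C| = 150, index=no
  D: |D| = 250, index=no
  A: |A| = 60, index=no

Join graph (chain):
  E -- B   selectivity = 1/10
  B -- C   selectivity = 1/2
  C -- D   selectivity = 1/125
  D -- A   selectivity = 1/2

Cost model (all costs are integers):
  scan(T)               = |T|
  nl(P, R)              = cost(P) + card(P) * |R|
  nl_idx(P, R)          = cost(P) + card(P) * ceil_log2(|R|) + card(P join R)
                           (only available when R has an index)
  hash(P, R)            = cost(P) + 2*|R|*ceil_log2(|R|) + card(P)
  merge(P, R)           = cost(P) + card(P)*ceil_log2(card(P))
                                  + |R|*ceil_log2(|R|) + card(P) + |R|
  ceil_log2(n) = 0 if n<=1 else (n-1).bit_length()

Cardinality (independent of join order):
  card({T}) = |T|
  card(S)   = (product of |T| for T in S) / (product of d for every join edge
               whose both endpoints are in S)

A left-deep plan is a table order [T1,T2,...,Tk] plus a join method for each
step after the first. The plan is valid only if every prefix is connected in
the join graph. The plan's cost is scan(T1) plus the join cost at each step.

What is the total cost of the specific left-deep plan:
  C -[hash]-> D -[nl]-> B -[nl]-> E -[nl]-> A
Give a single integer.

2134300

step 1: scan C: cost=150, card=150
step 2: join D via hash
    card(P join D) = 150*250/(125) = 300
    cost = 150 + 2*250*8 + 150 = 4300
step 3: join B via nl
    card(P join B) = 300*100/(2) = 15000
    cost = 4300 + 300*100 = 34300
step 4: join E via nl
    card(P join E) = 15000*20/(10) = 30000
    cost = 34300 + 15000*20 = 334300
step 5: join A via nl
    card(P join A) = 30000*60/(2) = 900000
    cost = 334300 + 30000*60 = 2134300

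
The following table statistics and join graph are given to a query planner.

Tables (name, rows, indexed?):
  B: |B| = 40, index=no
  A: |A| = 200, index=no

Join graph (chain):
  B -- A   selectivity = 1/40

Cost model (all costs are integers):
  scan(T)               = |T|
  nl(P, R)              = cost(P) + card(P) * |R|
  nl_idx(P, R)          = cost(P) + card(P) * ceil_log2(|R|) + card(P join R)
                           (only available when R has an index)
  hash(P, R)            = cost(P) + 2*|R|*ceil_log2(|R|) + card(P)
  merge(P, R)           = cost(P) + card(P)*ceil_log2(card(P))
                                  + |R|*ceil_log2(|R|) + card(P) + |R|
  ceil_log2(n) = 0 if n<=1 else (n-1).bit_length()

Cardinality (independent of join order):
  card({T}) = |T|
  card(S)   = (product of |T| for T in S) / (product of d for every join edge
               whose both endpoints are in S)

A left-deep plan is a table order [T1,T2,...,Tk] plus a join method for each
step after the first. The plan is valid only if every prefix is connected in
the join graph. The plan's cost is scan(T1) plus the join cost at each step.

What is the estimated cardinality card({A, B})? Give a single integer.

Tables in S: A(200), B(40)
Edges inside S: B-A(d=40)
numerator = 200 * 40 = 8000
denominator = 40 = 40
card(S) = 8000 / 40 = 200

200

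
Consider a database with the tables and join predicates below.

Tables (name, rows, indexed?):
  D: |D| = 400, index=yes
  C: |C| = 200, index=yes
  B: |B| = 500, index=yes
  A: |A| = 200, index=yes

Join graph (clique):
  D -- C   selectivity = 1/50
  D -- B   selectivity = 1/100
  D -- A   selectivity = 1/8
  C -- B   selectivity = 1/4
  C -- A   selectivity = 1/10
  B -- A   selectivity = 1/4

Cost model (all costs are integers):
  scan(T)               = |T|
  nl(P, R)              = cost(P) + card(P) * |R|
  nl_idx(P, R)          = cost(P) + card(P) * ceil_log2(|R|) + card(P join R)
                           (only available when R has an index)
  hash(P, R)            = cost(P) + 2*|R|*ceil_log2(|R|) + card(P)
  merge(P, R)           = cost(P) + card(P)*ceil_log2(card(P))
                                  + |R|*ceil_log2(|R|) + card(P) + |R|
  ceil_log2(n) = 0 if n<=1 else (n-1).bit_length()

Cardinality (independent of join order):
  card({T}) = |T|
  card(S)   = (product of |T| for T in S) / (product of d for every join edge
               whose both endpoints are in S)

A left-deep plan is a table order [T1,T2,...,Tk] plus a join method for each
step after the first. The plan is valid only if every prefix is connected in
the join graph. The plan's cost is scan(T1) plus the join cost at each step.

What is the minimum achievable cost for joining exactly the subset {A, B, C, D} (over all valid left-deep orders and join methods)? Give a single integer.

16400

Selinger DP over subsets of {A,B,C,D}:
  {D}: scan cost=400, card=400
  {C}: scan cost=200, card=200
  {B}: scan cost=500, card=500
  {A}: scan cost=200, card=200
  {CD}: card=1600; try (D,nl_idx)→3600, (C,hash)→4000, (C,nl_idx)→5200, (D,merge)→6000, (C,merge)→6200, (D,hash)→7600 …(+2); best=3600 via (D,nl_idx)
  {BD}: card=2000; try (B,nl_idx)→6000, (D,nl_idx)→7000, (D,hash)→8200, (B,merge)→9400, (D,merge)→9500, (B,hash)→9800 …(+2); best=6000 via (B,nl_idx)
  {AD}: card=10000; try (A,hash)→4000, (D,merge)→6000, (A,merge)→6200, (D,hash)→7600, (D,nl_idx)→12000, (A,nl_idx)→13600 …(+2); best=4000 via (A,hash)
  {BC}: card=25000; try (C,hash)→4200, (B,merge)→7000, (C,merge)→7300, (B,hash)→9400, (B,nl_idx)→27000, (C,nl_idx)→29500 …(+2); best=4200 via (C,hash)
  {AC}: card=4000; try (C,hash)→3600, (A,hash)→3600, (C,merge)→3800, (A,merge)→3800, (C,nl_idx)→5800, (A,nl_idx)→5800 …(+2); best=3600 via (C,hash)
  {AB}: card=25000; try (A,hash)→4200, (B,merge)→7000, (A,merge)→7300, (B,hash)→9400, (B,nl_idx)→27000, (A,nl_idx)→29500 …(+2); best=4200 via (A,hash)
  {BCD}: card=2000; try (C,hash)→11200, (B,hash)→14200, (B,nl_idx)→20000, (C,nl_idx)→24000, (B,merge)→27800, (C,merge)→31800 …(+6); best=11200 via (C,hash)
  {ACD}: card=4000; try (A,hash)→8400, (D,hash)→14800, (C,hash)→17200, (A,nl_idx)→20400, (A,merge)→24600, (D,nl_idx)→43600 …(+6); best=8400 via (A,hash)
  {ABD}: card=12500; try (A,hash)→11200, (B,hash)→23000, (A,merge)→31800, (A,nl_idx)→34500, (D,hash)→36400, (B,nl_idx)→106500 …(+6); best=11200 via (A,hash)
  {ABC}: card=125000; try (B,hash)→16600, (C,hash)→32400, (A,hash)→32400, (B,merge)→60600, (B,nl_idx)→164600, (C,nl_idx)→329200 …(+6); best=16600 via (B,hash)
  {ABCD}: card=1250; try (A,hash)→16400, (B,hash)→21400, (C,hash)→26900, (A,nl_idx)→28450, (A,merge)→37000, (B,nl_idx)→45650 …(+10); best=16400 via (A,hash)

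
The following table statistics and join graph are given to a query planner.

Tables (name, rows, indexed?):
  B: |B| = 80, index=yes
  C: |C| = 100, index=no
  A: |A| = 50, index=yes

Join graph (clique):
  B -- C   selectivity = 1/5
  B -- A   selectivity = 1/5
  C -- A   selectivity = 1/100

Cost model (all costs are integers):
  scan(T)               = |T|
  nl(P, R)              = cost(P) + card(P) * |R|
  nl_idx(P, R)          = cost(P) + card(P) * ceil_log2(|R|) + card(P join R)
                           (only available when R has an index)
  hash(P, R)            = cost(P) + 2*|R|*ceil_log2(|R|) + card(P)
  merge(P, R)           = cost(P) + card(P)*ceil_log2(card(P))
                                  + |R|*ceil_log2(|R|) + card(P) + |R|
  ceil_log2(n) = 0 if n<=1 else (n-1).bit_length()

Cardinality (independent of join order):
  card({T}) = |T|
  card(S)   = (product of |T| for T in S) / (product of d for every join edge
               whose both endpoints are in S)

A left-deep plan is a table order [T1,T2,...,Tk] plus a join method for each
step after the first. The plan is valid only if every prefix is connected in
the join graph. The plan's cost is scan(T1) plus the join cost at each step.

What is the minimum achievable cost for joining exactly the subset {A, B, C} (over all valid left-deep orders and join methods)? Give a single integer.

Selinger DP over subsets of {A,B,C}:
  {B}: scan cost=80, card=80
  {C}: scan cost=100, card=100
  {A}: scan cost=50, card=50
  {BC}: card=1600; try (B,hash)→1320, (C,merge)→1520, (B,merge)→1540, (C,hash)→1560, (B,nl_idx)→2400, (C,nl)→8080 …(+1); best=1320 via (B,hash)
  {AB}: card=800; try (A,hash)→760, (B,merge)→1040, (A,merge)→1070, (B,nl_idx)→1200, (B,hash)→1220, (A,nl_idx)→1360 …(+2); best=760 via (A,hash)
  {AC}: card=50; try (A,nl_idx)→750, (A,hash)→800, (C,merge)→1200, (A,merge)→1250, (C,hash)→1500, (C,nl)→5050 …(+1); best=750 via (A,nl_idx)
  {ABC}: card=160; try (B,nl_idx)→1260, (B,merge)→1740, (B,hash)→1920, (C,hash)→2960, (A,hash)→3520, (B,nl)→4750 …(+5); best=1260 via (B,nl_idx)

1260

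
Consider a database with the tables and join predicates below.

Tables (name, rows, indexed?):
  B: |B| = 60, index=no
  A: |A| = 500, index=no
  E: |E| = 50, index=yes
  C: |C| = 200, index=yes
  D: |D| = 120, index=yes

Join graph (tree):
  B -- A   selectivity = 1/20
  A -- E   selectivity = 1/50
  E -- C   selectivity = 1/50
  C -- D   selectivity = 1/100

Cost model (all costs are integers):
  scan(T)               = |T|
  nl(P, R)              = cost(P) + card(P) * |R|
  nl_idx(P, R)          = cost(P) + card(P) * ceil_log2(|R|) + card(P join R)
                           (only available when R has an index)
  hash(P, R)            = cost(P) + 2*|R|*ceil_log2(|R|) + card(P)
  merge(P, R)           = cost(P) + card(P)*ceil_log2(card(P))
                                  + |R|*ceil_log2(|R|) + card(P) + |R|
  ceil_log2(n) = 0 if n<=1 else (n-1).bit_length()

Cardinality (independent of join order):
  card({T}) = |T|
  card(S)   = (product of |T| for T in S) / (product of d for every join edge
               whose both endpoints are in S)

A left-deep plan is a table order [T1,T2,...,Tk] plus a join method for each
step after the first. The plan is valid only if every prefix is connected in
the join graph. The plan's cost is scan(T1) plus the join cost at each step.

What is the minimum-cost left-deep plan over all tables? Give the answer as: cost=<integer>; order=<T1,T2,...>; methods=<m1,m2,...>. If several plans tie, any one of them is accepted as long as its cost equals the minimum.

cost=12100; order=A,E,C,D,B; methods=hash,hash,hash,hash

Selinger DP (subsets sized 1..n):
  {B}: scan cost=60, card=60
  {A}: scan cost=500, card=500
  {E}: scan cost=50, card=50
  {C}: scan cost=200, card=200
  {D}: scan cost=120, card=120
  {AB}: card=1500; try (B,hash)→1720, (A,merge)→5480, (B,merge)→5920, (A,hash)→9120, (A,nl)→30060, (B,nl)→30500; best=1720 via (B,hash)
  {AE}: card=500; try (E,hash)→1600, (E,nl_idx)→4000, (A,merge)→5400, (E,merge)→5850, (A,hash)→9100, (A,nl)→25050 …(+1); best=1600 via (E,hash)
  {CE}: card=200; try (C,nl_idx)→650, (E,hash)→1000, (E,nl_idx)→1600, (C,merge)→2200, (E,merge)→2350, (C,hash)→3300 …(+2); best=650 via (C,nl_idx)
  {CD}: card=240; try (C,nl_idx)→1320, (D,nl_idx)→1840, (D,hash)→2080, (C,merge)→2880, (D,merge)→2960, (C,hash)→3440 …(+2); best=1320 via (C,nl_idx)
  {ABE}: card=1500; try (B,hash)→2820, (E,hash)→3820, (B,merge)→7020, (E,nl_idx)→12220, (E,merge)→20070, (B,nl)→31600 …(+1); best=2820 via (B,hash)
  {ACE}: card=2000; try (C,hash)→5300, (A,merge)→7450, (C,nl_idx)→7600, (C,merge)→8400, (A,hash)→9850, (A,nl)→100650 …(+1); best=5300 via (C,hash)
  {CDE}: card=240; try (E,hash)→2160, (D,nl_idx)→2290, (D,hash)→2530, (E,nl_idx)→3000, (D,merge)→3410, (E,merge)→3830 …(+2); best=2160 via (E,hash)
  {ABCE}: card=6000; try (C,hash)→7520, (B,hash)→8020, (C,nl_idx)→20820, (C,merge)→22620, (B,merge)→29720, (B,nl)→125300 …(+1); best=7520 via (C,hash)
  {ACDE}: card=2400; try (D,hash)→8980, (A,merge)→9320, (A,hash)→11400, (D,nl_idx)→21700, (D,merge)→30260, (A,nl)→122160 …(+1); best=8980 via (D,hash)
  {ABCDE}: card=7200; try (B,hash)→12100, (D,hash)→15200, (B,merge)→40600, (D,nl_idx)→56720, (D,merge)→92480, (B,nl)→152980 …(+1); best=12100 via (B,hash)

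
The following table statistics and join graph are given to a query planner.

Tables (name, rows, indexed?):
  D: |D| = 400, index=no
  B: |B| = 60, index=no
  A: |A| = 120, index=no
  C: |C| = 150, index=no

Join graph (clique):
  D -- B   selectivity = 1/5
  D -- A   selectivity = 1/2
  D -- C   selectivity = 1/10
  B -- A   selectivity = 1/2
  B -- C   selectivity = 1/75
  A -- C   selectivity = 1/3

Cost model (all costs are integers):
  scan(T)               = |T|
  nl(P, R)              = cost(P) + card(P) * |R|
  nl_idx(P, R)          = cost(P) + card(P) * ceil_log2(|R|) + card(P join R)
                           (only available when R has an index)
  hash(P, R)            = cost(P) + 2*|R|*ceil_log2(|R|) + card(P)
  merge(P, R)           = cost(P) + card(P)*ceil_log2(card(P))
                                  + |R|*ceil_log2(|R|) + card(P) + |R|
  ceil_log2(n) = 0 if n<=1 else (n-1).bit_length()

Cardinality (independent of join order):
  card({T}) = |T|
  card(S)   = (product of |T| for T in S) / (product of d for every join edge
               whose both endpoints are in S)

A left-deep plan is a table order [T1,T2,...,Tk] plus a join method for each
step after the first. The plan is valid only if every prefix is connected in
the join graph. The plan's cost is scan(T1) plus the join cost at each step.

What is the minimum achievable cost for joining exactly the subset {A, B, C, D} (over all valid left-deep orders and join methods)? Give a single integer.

8620

Selinger DP over subsets of {A,B,C,D}:
  {D}: scan cost=400, card=400
  {B}: scan cost=60, card=60
  {A}: scan cost=120, card=120
  {C}: scan cost=150, card=150
  {BD}: card=4800; try (B,hash)→1520, (D,merge)→4480, (B,merge)→4820, (D,hash)→7320, (D,nl)→24060, (B,nl)→24400; best=1520 via (B,hash)
  {AD}: card=24000; try (A,hash)→2480, (D,merge)→5080, (A,merge)→5360, (D,hash)→7440, (D,nl)→48120, (A,nl)→48400; best=2480 via (A,hash)
  {CD}: card=6000; try (C,hash)→3200, (D,merge)→5500, (C,merge)→5750, (D,hash)→7500, (D,nl)→60150, (C,nl)→60400; best=3200 via (C,hash)
  {AB}: card=3600; try (B,hash)→960, (A,merge)→1440, (B,merge)→1500, (A,hash)→1800, (A,nl)→7260, (B,nl)→7320; best=960 via (B,hash)
  {BC}: card=120; try (B,hash)→1020, (C,merge)→1830, (B,merge)→1920, (C,hash)→2520, (C,nl)→9060, (B,nl)→9150; best=1020 via (B,hash)
  {AC}: card=6000; try (A,hash)→1980, (C,merge)→2430, (A,merge)→2460, (C,hash)→2640, (C,nl)→18120, (A,nl)→18150; best=1980 via (A,hash)
  {ABD}: card=144000; try (A,hash)→8000, (D,hash)→11760, (B,hash)→27200, (D,merge)→51760, (A,merge)→69680, (B,merge)→386900 …(+3); best=8000 via (A,hash)
  {BCD}: card=960; try (D,merge)→5980, (D,hash)→8340, (C,hash)→8720, (B,hash)→9920, (D,nl)→49020, (C,merge)→70070 …(+3); best=5980 via (D,merge)
  {ACD}: card=120000; try (A,hash)→10880, (D,hash)→15180, (C,hash)→28880, (A,merge)→88160, (D,merge)→89980, (C,merge)→387830 …(+3); best=10880 via (A,hash)
  {ABC}: card=2400; try (A,hash)→2820, (A,merge)→2940, (C,hash)→6960, (B,hash)→8700, (A,nl)→15420, (C,merge)→49110 …(+3); best=2820 via (A,hash)
  {ABCD}: card=9600; try (A,hash)→8620, (D,hash)→12420, (A,merge)→17500, (D,merge)→38020, (A,nl)→121180, (B,hash)→131600 …(+6); best=8620 via (A,hash)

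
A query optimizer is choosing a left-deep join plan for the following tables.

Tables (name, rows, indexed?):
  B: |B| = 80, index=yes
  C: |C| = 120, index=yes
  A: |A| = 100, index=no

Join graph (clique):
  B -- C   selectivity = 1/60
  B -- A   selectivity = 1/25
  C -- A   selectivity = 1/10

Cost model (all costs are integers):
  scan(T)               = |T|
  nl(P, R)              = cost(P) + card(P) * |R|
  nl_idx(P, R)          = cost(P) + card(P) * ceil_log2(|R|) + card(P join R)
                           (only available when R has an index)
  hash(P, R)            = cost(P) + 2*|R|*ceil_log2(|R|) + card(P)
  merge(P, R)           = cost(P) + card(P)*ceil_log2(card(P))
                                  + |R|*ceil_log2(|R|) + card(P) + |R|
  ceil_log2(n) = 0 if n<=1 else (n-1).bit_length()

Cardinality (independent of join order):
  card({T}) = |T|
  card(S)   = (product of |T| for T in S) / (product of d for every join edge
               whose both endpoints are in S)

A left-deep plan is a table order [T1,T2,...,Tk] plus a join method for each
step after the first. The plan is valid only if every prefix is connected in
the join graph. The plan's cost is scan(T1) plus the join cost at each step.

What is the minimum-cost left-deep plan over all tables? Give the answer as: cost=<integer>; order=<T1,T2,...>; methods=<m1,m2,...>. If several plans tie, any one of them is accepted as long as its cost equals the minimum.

Selinger DP (subsets sized 1..n):
  {B}: scan cost=80, card=80
  {C}: scan cost=120, card=120
  {A}: scan cost=100, card=100
  {BC}: card=160; try (C,nl_idx)→800, (B,nl_idx)→1120, (B,hash)→1360, (C,merge)→1680, (B,merge)→1720, (C,hash)→1840 …(+2); best=800 via (C,nl_idx)
  {AB}: card=320; try (B,nl_idx)→1120, (B,hash)→1320, (A,merge)→1520, (B,merge)→1540, (A,hash)→1560, (A,nl)→8080 …(+1); best=1120 via (B,nl_idx)
  {AC}: card=1200; try (A,hash)→1640, (C,merge)→1860, (C,hash)→1880, (A,merge)→1880, (C,nl_idx)→2000, (C,nl)→12100 …(+1); best=1640 via (A,hash)
  {ABC}: card=64; try (A,hash)→2360, (A,merge)→3040, (C,hash)→3120, (C,nl_idx)→3424, (B,hash)→3960, (C,merge)→5280 …(+5); best=2360 via (A,hash)

cost=2360; order=B,C,A; methods=nl_idx,hash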